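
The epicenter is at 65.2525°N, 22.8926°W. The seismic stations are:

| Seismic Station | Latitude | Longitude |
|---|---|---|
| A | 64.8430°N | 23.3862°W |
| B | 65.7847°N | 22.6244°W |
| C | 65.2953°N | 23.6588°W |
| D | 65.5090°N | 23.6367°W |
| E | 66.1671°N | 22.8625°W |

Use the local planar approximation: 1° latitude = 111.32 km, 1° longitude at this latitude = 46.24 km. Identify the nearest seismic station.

Distances from 65.2525°N, 22.8926°W:
A: 50.9802 km
B: 60.5286 km
C: 35.7480 km
D: 44.7120 km
E: 101.8228 km
Minimum: C at 35.7480 km.

C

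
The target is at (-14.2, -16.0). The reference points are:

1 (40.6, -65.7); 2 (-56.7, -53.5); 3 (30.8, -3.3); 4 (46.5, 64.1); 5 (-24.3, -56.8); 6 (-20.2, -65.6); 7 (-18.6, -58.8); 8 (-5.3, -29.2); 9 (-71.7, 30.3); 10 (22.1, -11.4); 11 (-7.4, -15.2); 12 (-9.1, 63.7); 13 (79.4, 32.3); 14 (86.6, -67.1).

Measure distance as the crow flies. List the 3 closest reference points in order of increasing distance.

11, 8, 10

Distances from (-14.2, -16.0):
1: 74.0
2: 56.7
3: 46.8
4: 100.5
5: 42.0
6: 50.0
7: 43.0
8: 15.9
9: 73.8
10: 36.6
11: 6.8
12: 79.9
13: 105.3
14: 113.0
Sorted: 11 (6.8) < 8 (15.9) < 10 (36.6) < 5 (42.0) < 7 (43.0) < …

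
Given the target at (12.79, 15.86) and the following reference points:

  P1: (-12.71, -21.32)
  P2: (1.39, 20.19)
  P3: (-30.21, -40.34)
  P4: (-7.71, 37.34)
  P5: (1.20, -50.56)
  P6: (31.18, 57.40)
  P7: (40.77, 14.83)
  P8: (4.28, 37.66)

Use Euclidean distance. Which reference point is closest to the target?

Distances from (12.79, 15.86):
P1: √((-25.50)² + (-37.18)²) = √(650.2500 + 1382.3524) = 45.08
P2: √((-11.40)² + (4.33)²) = √(129.9600 + 18.7489) = 12.19
P3: √((-43.00)² + (-56.20)²) = √(1849.0000 + 3158.4400) = 70.76
P4: √((-20.50)² + (21.48)²) = √(420.2500 + 461.3904) = 29.69
P5: √((-11.59)² + (-66.42)²) = √(134.3281 + 4411.6164) = 67.42
P6: √((18.39)² + (41.54)²) = √(338.1921 + 1725.5716) = 45.43
P7: √((27.98)² + (-1.03)²) = √(782.8804 + 1.0609) = 28.00
P8: √((-8.51)² + (21.80)²) = √(72.4201 + 475.2400) = 23.40
Minimum: P2 at 12.19.

P2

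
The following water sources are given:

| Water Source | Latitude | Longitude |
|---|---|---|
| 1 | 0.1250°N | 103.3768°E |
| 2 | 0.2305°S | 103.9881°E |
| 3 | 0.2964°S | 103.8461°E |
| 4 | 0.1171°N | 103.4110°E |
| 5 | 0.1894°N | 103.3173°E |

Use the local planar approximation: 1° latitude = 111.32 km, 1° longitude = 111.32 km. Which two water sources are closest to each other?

1 and 4

Pairwise distances:
1–2: 78.7205 km
1–3: 70.2129 km
1–4: 3.9074 km
1–5: 9.7604 km
2–3: 17.4268 km
2–4: 74.9962 km
2–5: 88.0969 km
3–4: 66.8193 km
3–5: 79.9361 km
4–5: 13.1748 km
Closest pair: 1–4 at 3.9074 km.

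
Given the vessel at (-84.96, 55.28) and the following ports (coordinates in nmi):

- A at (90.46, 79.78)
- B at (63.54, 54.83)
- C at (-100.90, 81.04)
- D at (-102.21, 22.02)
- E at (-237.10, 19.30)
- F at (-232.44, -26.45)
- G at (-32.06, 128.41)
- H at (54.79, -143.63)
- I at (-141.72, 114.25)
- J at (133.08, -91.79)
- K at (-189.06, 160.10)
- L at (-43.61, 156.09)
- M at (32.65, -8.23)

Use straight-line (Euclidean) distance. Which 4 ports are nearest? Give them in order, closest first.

C, D, I, G

Distances from (-84.96, 55.28):
A: √((175.42)² + (24.50)²) = √(30772.1764 + 600.2500) = 177.12 nmi
B: √((148.50)² + (-0.45)²) = √(22052.2500 + 0.2025) = 148.50 nmi
C: √((-15.94)² + (25.76)²) = √(254.0836 + 663.5776) = 30.29 nmi
D: √((-17.25)² + (-33.26)²) = √(297.5625 + 1106.2276) = 37.47 nmi
E: √((-152.14)² + (-35.98)²) = √(23146.5796 + 1294.5604) = 156.34 nmi
F: √((-147.48)² + (-81.73)²) = √(21750.3504 + 6679.7929) = 168.61 nmi
G: √((52.90)² + (73.13)²) = √(2798.4100 + 5347.9969) = 90.26 nmi
H: √((139.75)² + (-198.91)²) = √(19530.0625 + 39565.1881) = 243.10 nmi
I: √((-56.76)² + (58.97)²) = √(3221.6976 + 3477.4609) = 81.85 nmi
J: √((218.04)² + (-147.07)²) = √(47541.4416 + 21629.5849) = 263.00 nmi
K: √((-104.10)² + (104.82)²) = √(10836.8100 + 10987.2324) = 147.73 nmi
L: √((41.35)² + (100.81)²) = √(1709.8225 + 10162.6561) = 108.96 nmi
M: √((117.61)² + (-63.51)²) = √(13832.1121 + 4033.5201) = 133.66 nmi
Sorted: C (30.29 nmi) < D (37.47 nmi) < I (81.85 nmi) < G (90.26 nmi) < L (108.96 nmi) < M (133.66 nmi) < …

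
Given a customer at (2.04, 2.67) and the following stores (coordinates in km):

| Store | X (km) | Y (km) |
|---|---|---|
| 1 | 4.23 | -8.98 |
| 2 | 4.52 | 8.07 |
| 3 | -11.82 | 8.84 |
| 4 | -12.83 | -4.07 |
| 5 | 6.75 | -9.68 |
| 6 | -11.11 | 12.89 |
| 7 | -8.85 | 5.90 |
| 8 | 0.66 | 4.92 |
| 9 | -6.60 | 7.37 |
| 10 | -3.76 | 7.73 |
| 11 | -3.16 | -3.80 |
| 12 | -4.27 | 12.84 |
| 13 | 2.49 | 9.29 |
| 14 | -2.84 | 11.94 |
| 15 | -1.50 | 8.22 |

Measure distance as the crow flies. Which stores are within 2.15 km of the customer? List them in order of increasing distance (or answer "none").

Distances from (2.04, 2.67):
1: 11.85 km
2: 5.94 km
3: 15.17 km
4: 16.33 km
5: 13.22 km
6: 16.65 km
7: 11.36 km
8: 2.64 km
9: 9.84 km
10: 7.70 km
11: 8.30 km
12: 11.97 km
13: 6.64 km
14: 10.48 km
15: 6.58 km
Threshold 2.15 km: none within range.

none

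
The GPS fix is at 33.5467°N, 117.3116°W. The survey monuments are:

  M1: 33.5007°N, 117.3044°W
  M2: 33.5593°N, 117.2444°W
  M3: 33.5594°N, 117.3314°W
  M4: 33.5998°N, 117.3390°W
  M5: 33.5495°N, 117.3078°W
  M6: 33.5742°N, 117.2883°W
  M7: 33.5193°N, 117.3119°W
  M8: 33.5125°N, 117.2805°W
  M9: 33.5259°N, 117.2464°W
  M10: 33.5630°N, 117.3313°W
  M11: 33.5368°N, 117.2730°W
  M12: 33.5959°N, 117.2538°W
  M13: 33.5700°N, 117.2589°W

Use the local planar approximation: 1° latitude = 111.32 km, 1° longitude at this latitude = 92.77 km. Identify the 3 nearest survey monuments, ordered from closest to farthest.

M5, M3, M10

Distances from 33.5467°N, 117.3116°W:
M1: 5.1641 km
M2: 6.3900 km
M3: 2.3179 km
M4: 6.4345 km
M5: 0.4706 km
M6: 3.7475 km
M7: 3.0503 km
M8: 4.7769 km
M9: 6.4766 km
M10: 2.5754 km
M11: 3.7467 km
M12: 7.6648 km
M13: 5.5344 km
Sorted: M5 (0.4706 km) < M3 (2.3179 km) < M10 (2.5754 km) < M7 (3.0503 km) < M11 (3.7467 km) < …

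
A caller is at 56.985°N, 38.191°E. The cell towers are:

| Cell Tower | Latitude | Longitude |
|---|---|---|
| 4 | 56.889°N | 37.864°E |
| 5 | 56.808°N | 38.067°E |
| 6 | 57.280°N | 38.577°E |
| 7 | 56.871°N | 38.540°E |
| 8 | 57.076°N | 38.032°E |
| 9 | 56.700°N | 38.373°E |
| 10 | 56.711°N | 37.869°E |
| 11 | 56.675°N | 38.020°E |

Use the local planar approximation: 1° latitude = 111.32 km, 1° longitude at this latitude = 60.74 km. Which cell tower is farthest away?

6

Distances from 56.985°N, 38.191°E:
4: √((-0.096·111.32)² + (-0.327·60.74)²) = √(114.20598 + 394.49825) = 22.554 km
5: √((-0.177·111.32)² + (-0.124·60.74)²) = √(388.23343 + 56.72741) = 21.094 km
6: √((0.295·111.32)² + (0.386·60.74)²) = √(1078.42619 + 549.69804) = 40.350 km
7: √((-0.114·111.32)² + (0.349·60.74)²) = √(161.04828 + 449.36623) = 24.707 km
8: √((0.091·111.32)² + (-0.159·60.74)²) = √(102.61933 + 93.27040) = 13.996 km
9: √((-0.285·111.32)² + (0.182·60.74)²) = √(1006.55177 + 122.20595) = 33.597 km
10: √((-0.274·111.32)² + (-0.322·60.74)²) = √(930.35248 + 382.52632) = 36.234 km
11: √((-0.310·111.32)² + (-0.171·60.74)²) = √(1190.88488 + 107.88021) = 36.038 km
Maximum: 6 at 40.350 km.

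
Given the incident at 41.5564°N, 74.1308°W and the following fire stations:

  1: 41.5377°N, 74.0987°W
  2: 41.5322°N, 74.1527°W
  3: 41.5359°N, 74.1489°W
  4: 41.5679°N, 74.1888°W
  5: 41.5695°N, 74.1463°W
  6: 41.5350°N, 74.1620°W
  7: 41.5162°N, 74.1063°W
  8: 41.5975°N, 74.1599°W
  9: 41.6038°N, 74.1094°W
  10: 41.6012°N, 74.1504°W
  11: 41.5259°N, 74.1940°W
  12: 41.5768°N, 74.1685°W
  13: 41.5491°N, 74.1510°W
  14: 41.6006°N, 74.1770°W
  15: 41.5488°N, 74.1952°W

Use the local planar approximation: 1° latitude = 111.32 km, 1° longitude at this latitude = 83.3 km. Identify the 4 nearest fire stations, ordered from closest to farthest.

Distances from 41.5564°N, 74.1308°W:
1: √((-0.0187·111.32)² + (0.0321·83.3)²) = √(4.333408 + 7.149902) = 3.3887 km
2: √((-0.0242·111.32)² + (-0.0219·83.3)²) = √(7.257334 + 3.327961) = 3.2535 km
3: √((-0.0205·111.32)² + (-0.0181·83.3)²) = √(5.207798 + 2.273250) = 2.7352 km
4: √((0.0115·111.32)² + (-0.0580·83.3)²) = √(1.638861 + 23.342426) = 4.9981 km
5: √((0.0131·111.32)² + (-0.0155·83.3)²) = √(2.126616 + 1.667068) = 1.9477 km
6: √((-0.0214·111.32)² + (-0.0312·83.3)²) = √(5.675106 + 6.754593) = 3.5256 km
7: √((-0.0402·111.32)² + (0.0245·83.3)²) = √(20.026198 + 4.165069) = 4.9185 km
8: √((0.0411·111.32)² + (-0.0291·83.3)²) = √(20.932931 + 5.875921) = 5.1777 km
9: √((0.0474·111.32)² + (0.0214·83.3)²) = √(27.842170 + 3.177734) = 5.5696 km
10: √((0.0448·111.32)² + (-0.0196·83.3)²) = √(24.871525 + 2.665644) = 5.2476 km
11: √((-0.0305·111.32)² + (-0.0632·83.3)²) = √(11.527790 + 27.715592) = 6.2645 km
12: √((0.0204·111.32)² + (-0.0377·83.3)²) = √(5.157114 + 9.862175) = 3.8755 km
13: √((-0.0073·111.32)² + (-0.0202·83.3)²) = √(0.660377 + 2.831345) = 1.8686 km
14: √((0.0442·111.32)² + (-0.0462·83.3)²) = √(24.209785 + 14.810644) = 6.2466 km
15: √((-0.0076·111.32)² + (-0.0644·83.3)²) = √(0.715770 + 28.778075) = 5.4308 km
Sorted: 13 (1.8686 km) < 5 (1.9477 km) < 3 (2.7352 km) < 2 (3.2535 km) < 1 (3.3887 km) < 6 (3.5256 km) < …

13, 5, 3, 2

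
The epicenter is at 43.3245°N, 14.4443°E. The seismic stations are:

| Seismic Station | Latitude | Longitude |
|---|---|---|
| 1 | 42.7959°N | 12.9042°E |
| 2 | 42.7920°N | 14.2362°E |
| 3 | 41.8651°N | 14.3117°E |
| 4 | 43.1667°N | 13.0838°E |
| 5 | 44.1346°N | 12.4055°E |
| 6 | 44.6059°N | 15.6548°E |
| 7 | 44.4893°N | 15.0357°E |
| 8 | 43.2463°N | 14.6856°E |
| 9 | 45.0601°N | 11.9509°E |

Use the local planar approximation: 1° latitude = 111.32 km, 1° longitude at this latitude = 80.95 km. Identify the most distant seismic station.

9

Distances from 43.3245°N, 14.4443°E:
1: √((-0.5286·111.32)² + (-1.5401·80.95)²) = √(3462.587149 + 15542.881928) = 137.8603 km
2: √((-0.5325·111.32)² + (-0.2081·80.95)²) = √(3513.869428 + 283.777440) = 61.6251 km
3: √((-1.4594·111.32)² + (-0.1326·80.95)²) = √(26393.384168 + 115.218112) = 162.8146 km
4: √((-0.1578·111.32)² + (-1.3605·80.95)²) = √(308.574755 + 12129.162050) = 111.5246 km
5: √((0.8101·111.32)² + (-2.0388·80.95)²) = √(8132.492280 + 27238.485470) = 188.0717 km
6: √((1.2814·111.32)² + (1.2105·80.95)²) = √(20347.723835 + 9602.035201) = 173.0600 km
7: √((1.1648·111.32)² + (0.5914·80.95)²) = √(16813.151226 + 2291.903599) = 138.2210 km
8: √((-0.0782·111.32)² + (0.2413·80.95)²) = √(75.780925 + 381.547270) = 21.3852 km
9: √((1.7356·111.32)² + (-2.4934·80.95)²) = √(37328.941758 + 40739.680287) = 279.4076 km
Maximum: 9 at 279.4076 km.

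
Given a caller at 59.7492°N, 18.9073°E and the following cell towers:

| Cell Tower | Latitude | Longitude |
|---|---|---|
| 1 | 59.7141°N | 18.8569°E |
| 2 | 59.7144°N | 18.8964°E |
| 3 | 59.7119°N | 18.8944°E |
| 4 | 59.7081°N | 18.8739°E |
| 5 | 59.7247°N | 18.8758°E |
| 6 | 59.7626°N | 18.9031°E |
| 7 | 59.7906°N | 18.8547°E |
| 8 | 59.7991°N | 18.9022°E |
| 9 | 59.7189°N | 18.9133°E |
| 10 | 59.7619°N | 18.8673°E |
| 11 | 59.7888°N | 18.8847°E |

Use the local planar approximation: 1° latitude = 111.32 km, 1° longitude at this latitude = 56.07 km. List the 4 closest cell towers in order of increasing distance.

6, 10, 5, 9

Distances from 59.7492°N, 18.9073°E:
1: √((-0.0351·111.32)² + (-0.0504·56.07)²) = √(15.267243 + 7.985869) = 4.8221 km
2: √((-0.0348·111.32)² + (-0.0109·56.07)²) = √(15.007380 + 0.373520) = 3.9218 km
3: √((-0.0373·111.32)² + (-0.0129·56.07)²) = √(17.241064 + 0.523167) = 4.2148 km
4: √((-0.0411·111.32)² + (-0.0334·56.07)²) = √(20.932931 + 3.507148) = 4.9437 km
5: √((-0.0245·111.32)² + (-0.0315·56.07)²) = √(7.438383 + 3.119480) = 3.2493 km
6: √((0.0134·111.32)² + (-0.0042·56.07)²) = √(2.225133 + 0.055457) = 1.5102 km
7: √((0.0414·111.32)² + (-0.0526·56.07)²) = √(21.239636 + 8.698264) = 5.4716 km
8: √((0.0499·111.32)² + (-0.0051·56.07)²) = √(30.856558 + 0.081771) = 5.5622 km
9: √((-0.0303·111.32)² + (0.0060·56.07)²) = √(11.377102 + 0.113178) = 3.3897 km
10: √((0.0127·111.32)² + (-0.0400·56.07)²) = √(1.998729 + 5.030152) = 2.6512 km
11: √((0.0396·111.32)² + (-0.0226·56.07)²) = √(19.432862 + 1.605750) = 4.5868 km
Sorted: 6 (1.5102 km) < 10 (2.6512 km) < 5 (3.2493 km) < 9 (3.3897 km) < 2 (3.9218 km) < 3 (4.2148 km) < …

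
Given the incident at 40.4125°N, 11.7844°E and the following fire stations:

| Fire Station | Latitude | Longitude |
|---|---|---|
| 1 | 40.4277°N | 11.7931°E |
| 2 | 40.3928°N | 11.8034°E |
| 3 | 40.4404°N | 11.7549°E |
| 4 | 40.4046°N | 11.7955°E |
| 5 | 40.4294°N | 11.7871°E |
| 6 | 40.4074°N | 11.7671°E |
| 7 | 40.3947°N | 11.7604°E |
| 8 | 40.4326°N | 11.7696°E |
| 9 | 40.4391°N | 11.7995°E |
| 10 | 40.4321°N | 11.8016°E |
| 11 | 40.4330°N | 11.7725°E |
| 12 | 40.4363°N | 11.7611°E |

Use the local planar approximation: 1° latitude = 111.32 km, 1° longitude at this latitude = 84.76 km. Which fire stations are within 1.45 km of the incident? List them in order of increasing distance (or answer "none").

Distances from 40.4125°N, 11.7844°E:
1: √((0.0152·111.32)² + (0.0087·84.76)²) = √(2.863081 + 0.543776) = 1.8458 km
2: √((-0.0197·111.32)² + (0.0190·84.76)²) = √(4.809267 + 2.593517) = 2.7208 km
3: √((0.0279·111.32)² + (-0.0295·84.76)²) = √(9.646168 + 6.252100) = 3.9873 km
4: √((-0.0079·111.32)² + (0.0111·84.76)²) = √(0.773394 + 0.885172) = 1.2879 km
5: √((0.0169·111.32)² + (0.0027·84.76)²) = √(3.539320 + 0.052373) = 1.8952 km
6: √((-0.0051·111.32)² + (-0.0173·84.76)²) = √(0.322320 + 2.150176) = 1.5724 km
7: √((-0.0178·111.32)² + (-0.0240·84.76)²) = √(3.926326 + 4.138132) = 2.8398 km
8: √((0.0201·111.32)² + (-0.0148·84.76)²) = √(5.006549 + 1.573640) = 2.5652 km
9: √((0.0266·111.32)² + (0.0151·84.76)²) = √(8.768184 + 1.638083) = 3.2259 km
10: √((0.0196·111.32)² + (0.0172·84.76)²) = √(4.760565 + 2.125391) = 2.6241 km
11: √((0.0205·111.32)² + (-0.0119·84.76)²) = √(5.207798 + 1.017363) = 2.4950 km
12: √((0.0238·111.32)² + (-0.0233·84.76)²) = √(7.019405 + 3.900262) = 3.3045 km
Threshold 1.45 km: 4 (1.2879 km) is within range.

4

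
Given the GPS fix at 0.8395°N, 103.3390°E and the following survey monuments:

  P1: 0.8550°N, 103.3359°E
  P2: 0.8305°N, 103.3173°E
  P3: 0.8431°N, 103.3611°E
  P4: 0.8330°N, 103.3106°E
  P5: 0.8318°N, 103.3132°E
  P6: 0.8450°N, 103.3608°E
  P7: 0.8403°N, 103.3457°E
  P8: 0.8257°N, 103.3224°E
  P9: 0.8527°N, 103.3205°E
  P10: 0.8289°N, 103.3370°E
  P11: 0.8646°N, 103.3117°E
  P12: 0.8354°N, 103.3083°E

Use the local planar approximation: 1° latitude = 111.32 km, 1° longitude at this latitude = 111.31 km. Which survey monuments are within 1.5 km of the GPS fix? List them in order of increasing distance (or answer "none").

P7, P10

Distances from 0.8395°N, 103.3390°E:
P1: 1.7596 km
P2: 2.6150 km
P3: 2.4924 km
P4: 3.2430 km
P5: 2.9970 km
P6: 2.5026 km
P7: 0.7511 km
P8: 2.4029 km
P9: 2.5298 km
P10: 1.2008 km
P11: 4.1281 km
P12: 3.4476 km
Threshold 1.5 km: P7 (0.7511 km), P10 (1.2008 km) are within range.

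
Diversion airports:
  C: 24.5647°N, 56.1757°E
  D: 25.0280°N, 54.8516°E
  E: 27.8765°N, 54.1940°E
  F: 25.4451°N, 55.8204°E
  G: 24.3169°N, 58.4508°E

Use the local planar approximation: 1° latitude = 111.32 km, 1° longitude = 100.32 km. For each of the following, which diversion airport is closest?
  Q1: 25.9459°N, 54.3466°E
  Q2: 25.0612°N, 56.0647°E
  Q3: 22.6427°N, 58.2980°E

Q1→D; Q2→F; Q3→G

Q1 at 25.9459°N, 54.3466°E:
  C: 239.3975 km
  D: 114.0503 km
  E: 215.4589 km
  F: 158.0128 km
  G: 449.8985 km
  → nearest: D (114.0503 km)
Q2 at 25.0612°N, 56.0647°E:
  C: 56.3810 km
  D: 121.7543 km
  E: 365.2924 km
  F: 49.2645 km
  G: 253.3076 km
  → nearest: F (49.2645 km)
Q3 at 22.6427°N, 58.2980°E:
  C: 301.8409 km
  D: 435.9417 km
  E: 713.4154 km
  F: 398.8728 km
  G: 187.0013 km
  → nearest: G (187.0013 km)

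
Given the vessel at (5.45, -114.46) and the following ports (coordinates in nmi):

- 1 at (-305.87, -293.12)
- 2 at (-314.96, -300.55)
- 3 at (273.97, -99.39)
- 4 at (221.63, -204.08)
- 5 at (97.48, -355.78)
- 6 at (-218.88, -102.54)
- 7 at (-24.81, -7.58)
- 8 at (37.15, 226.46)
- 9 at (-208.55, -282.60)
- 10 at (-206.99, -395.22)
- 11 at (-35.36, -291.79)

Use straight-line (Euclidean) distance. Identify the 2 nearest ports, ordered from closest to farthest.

Distances from (5.45, -114.46):
1: √((-311.32)² + (-178.66)²) = √(96920.1424 + 31919.3956) = 358.94 nmi
2: √((-320.41)² + (-186.09)²) = √(102662.5681 + 34629.4881) = 370.53 nmi
3: √((268.52)² + (15.07)²) = √(72102.9904 + 227.1049) = 268.94 nmi
4: √((216.18)² + (-89.62)²) = √(46733.7924 + 8031.7444) = 234.02 nmi
5: √((92.03)² + (-241.32)²) = √(8469.5209 + 58235.3424) = 258.27 nmi
6: √((-224.33)² + (11.92)²) = √(50323.9489 + 142.0864) = 224.65 nmi
7: √((-30.26)² + (106.88)²) = √(915.6676 + 11423.3344) = 111.08 nmi
8: √((31.70)² + (340.92)²) = √(1004.8900 + 116226.4464) = 342.39 nmi
9: √((-214.00)² + (-168.14)²) = √(45796.0000 + 28271.0596) = 272.15 nmi
10: √((-212.44)² + (-280.76)²) = √(45130.7536 + 78826.1776) = 352.08 nmi
11: √((-40.81)² + (-177.33)²) = √(1665.4561 + 31445.9289) = 181.97 nmi
Sorted: 7 (111.08 nmi) < 11 (181.97 nmi) < 6 (224.65 nmi) < 4 (234.02 nmi) < …

7, 11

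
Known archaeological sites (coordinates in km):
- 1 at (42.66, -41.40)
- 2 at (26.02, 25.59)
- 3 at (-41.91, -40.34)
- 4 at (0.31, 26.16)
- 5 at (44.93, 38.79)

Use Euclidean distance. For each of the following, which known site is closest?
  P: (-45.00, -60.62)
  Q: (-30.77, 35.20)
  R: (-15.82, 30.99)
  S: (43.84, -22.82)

P→3; Q→4; R→4; S→1

P at (-45.00, -60.62):
  1: 89.74 km
  2: 111.70 km
  3: 20.51 km
  4: 97.90 km
  5: 134.05 km
  → nearest: 3 (20.51 km)
Q at (-30.77, 35.20):
  1: 106.11 km
  2: 57.60 km
  3: 76.36 km
  4: 32.37 km
  5: 75.79 km
  → nearest: 4 (32.37 km)
R at (-15.82, 30.99):
  1: 93.06 km
  2: 42.19 km
  3: 75.95 km
  4: 16.84 km
  5: 61.25 km
  → nearest: 4 (16.84 km)
S at (43.84, -22.82):
  1: 18.62 km
  2: 51.59 km
  3: 87.52 km
  4: 65.53 km
  5: 61.62 km
  → nearest: 1 (18.62 km)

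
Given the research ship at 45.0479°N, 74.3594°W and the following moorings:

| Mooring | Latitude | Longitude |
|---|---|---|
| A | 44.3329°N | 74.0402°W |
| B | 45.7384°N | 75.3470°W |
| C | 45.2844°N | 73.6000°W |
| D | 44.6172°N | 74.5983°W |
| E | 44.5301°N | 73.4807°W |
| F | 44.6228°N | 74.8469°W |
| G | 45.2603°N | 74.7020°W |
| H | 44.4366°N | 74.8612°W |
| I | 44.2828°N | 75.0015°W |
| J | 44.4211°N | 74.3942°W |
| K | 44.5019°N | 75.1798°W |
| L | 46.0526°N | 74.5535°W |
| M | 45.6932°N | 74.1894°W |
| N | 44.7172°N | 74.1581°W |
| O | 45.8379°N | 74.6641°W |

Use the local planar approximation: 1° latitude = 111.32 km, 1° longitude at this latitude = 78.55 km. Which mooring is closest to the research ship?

G

Distances from 45.0479°N, 74.3594°W:
A: 83.4496 km
B: 109.2084 km
C: 65.2024 km
D: 51.4871 km
E: 89.9253 km
F: 60.8749 km
G: 35.8228 km
H: 78.6412 km
I: 98.9847 km
J: 69.8289 km
K: 88.5840 km
L: 112.8776 km
M: 73.0654 km
N: 40.0657 km
O: 91.1415 km
Minimum: G at 35.8228 km.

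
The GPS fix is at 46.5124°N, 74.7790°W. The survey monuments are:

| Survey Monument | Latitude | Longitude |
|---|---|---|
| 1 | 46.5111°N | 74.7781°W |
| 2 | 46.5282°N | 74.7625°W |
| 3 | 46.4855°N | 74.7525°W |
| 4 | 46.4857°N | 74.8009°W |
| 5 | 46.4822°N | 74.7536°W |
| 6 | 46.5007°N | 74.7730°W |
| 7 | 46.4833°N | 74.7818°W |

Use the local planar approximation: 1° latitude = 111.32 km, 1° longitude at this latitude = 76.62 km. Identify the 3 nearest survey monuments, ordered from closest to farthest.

1, 6, 2

Distances from 46.5124°N, 74.7790°W:
1: √((-0.0013·111.32)² + (0.0009·76.62)²) = √(0.020943 + 0.004755) = 0.1603 km
2: √((0.0158·111.32)² + (0.0165·76.62)²) = √(3.093574 + 1.598277) = 2.1661 km
3: √((-0.0269·111.32)² + (0.0265·76.62)²) = √(8.967078 + 4.122646) = 3.6180 km
4: √((-0.0267·111.32)² + (-0.0219·76.62)²) = √(8.834234 + 2.815610) = 3.4132 km
5: √((-0.0302·111.32)² + (0.0254·76.62)²) = √(11.302130 + 3.787492) = 3.8845 km
6: √((-0.0117·111.32)² + (0.0060·76.62)²) = √(1.696360 + 0.211342) = 1.3812 km
7: √((-0.0291·111.32)² + (-0.0028·76.62)²) = √(10.493790 + 0.046026) = 3.2465 km
Sorted: 1 (0.1603 km) < 6 (1.3812 km) < 2 (2.1661 km) < 7 (3.2465 km) < 4 (3.4132 km) < …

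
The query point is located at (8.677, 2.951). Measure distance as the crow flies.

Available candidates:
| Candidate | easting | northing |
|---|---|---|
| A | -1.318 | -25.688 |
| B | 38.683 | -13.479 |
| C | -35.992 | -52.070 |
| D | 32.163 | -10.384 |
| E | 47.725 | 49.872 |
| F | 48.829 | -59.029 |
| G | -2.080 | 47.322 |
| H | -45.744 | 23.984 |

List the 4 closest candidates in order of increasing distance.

D, A, B, G

Distances from (8.677, 2.951):
A: 30.333
B: 34.210
C: 70.871
D: 27.008
E: 61.044
F: 73.849
G: 45.656
H: 58.344
Sorted: D (27.008) < A (30.333) < B (34.210) < G (45.656) < H (58.344) < E (61.044) < …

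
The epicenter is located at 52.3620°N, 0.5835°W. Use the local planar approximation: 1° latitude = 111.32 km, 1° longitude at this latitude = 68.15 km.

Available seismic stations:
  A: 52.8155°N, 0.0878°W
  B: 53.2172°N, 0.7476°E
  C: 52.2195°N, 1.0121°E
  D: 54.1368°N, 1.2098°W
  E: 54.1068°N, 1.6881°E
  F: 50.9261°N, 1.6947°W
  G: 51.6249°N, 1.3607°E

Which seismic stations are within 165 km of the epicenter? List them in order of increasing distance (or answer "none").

Distances from 52.3620°N, 0.5835°W:
A: 60.7439 km
B: 131.5003 km
C: 109.8911 km
D: 202.1286 km
E: 248.3782 km
F: 176.8757 km
G: 155.8473 km
Threshold 165 km: A (60.7439 km), C (109.8911 km), B (131.5003 km), G (155.8473 km) are within range.

A, C, B, G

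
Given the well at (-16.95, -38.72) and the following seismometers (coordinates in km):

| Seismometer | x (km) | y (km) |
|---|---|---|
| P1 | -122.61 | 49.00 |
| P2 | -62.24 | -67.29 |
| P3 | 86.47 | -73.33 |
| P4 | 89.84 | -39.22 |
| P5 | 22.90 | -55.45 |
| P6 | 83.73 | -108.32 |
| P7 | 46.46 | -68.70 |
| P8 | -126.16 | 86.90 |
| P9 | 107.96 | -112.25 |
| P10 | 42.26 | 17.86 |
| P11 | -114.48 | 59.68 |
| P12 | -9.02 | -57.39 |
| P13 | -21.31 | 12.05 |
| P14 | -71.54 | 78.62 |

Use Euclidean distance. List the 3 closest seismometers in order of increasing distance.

Distances from (-16.95, -38.72):
P1: √((-105.66)² + (87.72)²) = √(11164.0356 + 7694.7984) = 137.33 km
P2: √((-45.29)² + (-28.57)²) = √(2051.1841 + 816.2449) = 53.55 km
P3: √((103.42)² + (-34.61)²) = √(10695.6964 + 1197.8521) = 109.06 km
P4: √((106.79)² + (-0.50)²) = √(11404.1041 + 0.2500) = 106.79 km
P5: √((39.85)² + (-16.73)²) = √(1588.0225 + 279.8929) = 43.22 km
P6: √((100.68)² + (-69.60)²) = √(10136.4624 + 4844.1600) = 122.40 km
P7: √((63.41)² + (-29.98)²) = √(4020.8281 + 898.8004) = 70.14 km
P8: √((-109.21)² + (125.62)²) = √(11926.8241 + 15780.3844) = 166.45 km
P9: √((124.91)² + (-73.53)²) = √(15602.5081 + 5406.6609) = 144.95 km
P10: √((59.21)² + (56.58)²) = √(3505.8241 + 3201.2964) = 81.90 km
P11: √((-97.53)² + (98.40)²) = √(9512.1009 + 9682.5600) = 138.54 km
P12: √((7.93)² + (-18.67)²) = √(62.8849 + 348.5689) = 20.28 km
P13: √((-4.36)² + (50.77)²) = √(19.0096 + 2577.5929) = 50.96 km
P14: √((-54.59)² + (117.34)²) = √(2980.0681 + 13768.6756) = 129.42 km
Sorted: P12 (20.28 km) < P5 (43.22 km) < P13 (50.96 km) < P2 (53.55 km) < P7 (70.14 km) < …

P12, P5, P13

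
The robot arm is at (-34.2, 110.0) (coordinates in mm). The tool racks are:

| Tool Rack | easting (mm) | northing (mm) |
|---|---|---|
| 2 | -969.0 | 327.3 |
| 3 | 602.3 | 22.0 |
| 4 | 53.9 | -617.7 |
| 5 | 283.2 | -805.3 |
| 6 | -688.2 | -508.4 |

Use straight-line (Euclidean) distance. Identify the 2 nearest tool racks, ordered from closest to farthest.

3, 4

Distances from (-34.2, 110.0):
2: 959.7 mm
3: 642.6 mm
4: 733.0 mm
5: 968.8 mm
6: 900.1 mm
Sorted: 3 (642.6 mm) < 4 (733.0 mm) < 6 (900.1 mm) < 2 (959.7 mm) < …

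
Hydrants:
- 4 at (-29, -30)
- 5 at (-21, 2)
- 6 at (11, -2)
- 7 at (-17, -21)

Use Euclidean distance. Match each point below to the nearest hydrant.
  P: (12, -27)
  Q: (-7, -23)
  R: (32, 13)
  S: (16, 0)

P→6; Q→7; R→6; S→6

P at (12, -27):
  4: √((-41)² + (-3)²) = √(1681.0000 + 9.0000) = 41.11
  5: √((-33)² + (29)²) = √(1089.0000 + 841.0000) = 43.93
  6: √((-1)² + (25)²) = √(1.0000 + 625.0000) = 25.02
  7: √((-29)² + (6)²) = √(841.0000 + 36.0000) = 29.61
  → nearest: 6 (25.02)
Q at (-7, -23):
  4: √((-22)² + (-7)²) = √(484.0000 + 49.0000) = 23.09
  5: √((-14)² + (25)²) = √(196.0000 + 625.0000) = 28.65
  6: √((18)² + (21)²) = √(324.0000 + 441.0000) = 27.66
  7: √((-10)² + (2)²) = √(100.0000 + 4.0000) = 10.20
  → nearest: 7 (10.20)
R at (32, 13):
  4: √((-61)² + (-43)²) = √(3721.0000 + 1849.0000) = 74.63
  5: √((-53)² + (-11)²) = √(2809.0000 + 121.0000) = 54.13
  6: √((-21)² + (-15)²) = √(441.0000 + 225.0000) = 25.81
  7: √((-49)² + (-34)²) = √(2401.0000 + 1156.0000) = 59.64
  → nearest: 6 (25.81)
S at (16, 0):
  4: √((-45)² + (-30)²) = √(2025.0000 + 900.0000) = 54.08
  5: √((-37)² + (2)²) = √(1369.0000 + 4.0000) = 37.05
  6: √((-5)² + (-2)²) = √(25.0000 + 4.0000) = 5.39
  7: √((-33)² + (-21)²) = √(1089.0000 + 441.0000) = 39.12
  → nearest: 6 (5.39)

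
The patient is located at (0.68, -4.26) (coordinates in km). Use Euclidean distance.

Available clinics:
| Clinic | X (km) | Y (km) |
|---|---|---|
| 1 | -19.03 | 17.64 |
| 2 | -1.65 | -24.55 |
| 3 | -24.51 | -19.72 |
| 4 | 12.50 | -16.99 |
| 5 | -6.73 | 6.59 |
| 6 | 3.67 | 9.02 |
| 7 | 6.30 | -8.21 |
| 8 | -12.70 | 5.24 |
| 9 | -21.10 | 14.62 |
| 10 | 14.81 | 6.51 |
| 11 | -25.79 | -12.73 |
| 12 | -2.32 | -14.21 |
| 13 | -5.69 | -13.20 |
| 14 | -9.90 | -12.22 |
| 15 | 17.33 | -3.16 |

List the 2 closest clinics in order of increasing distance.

Distances from (0.68, -4.26):
1: 29.46 km
2: 20.42 km
3: 29.56 km
4: 17.37 km
5: 13.14 km
6: 13.61 km
7: 6.87 km
8: 16.41 km
9: 28.82 km
10: 17.77 km
11: 27.79 km
12: 10.39 km
13: 10.98 km
14: 13.24 km
15: 16.69 km
Sorted: 7 (6.87 km) < 12 (10.39 km) < 13 (10.98 km) < 5 (13.14 km) < …

7, 12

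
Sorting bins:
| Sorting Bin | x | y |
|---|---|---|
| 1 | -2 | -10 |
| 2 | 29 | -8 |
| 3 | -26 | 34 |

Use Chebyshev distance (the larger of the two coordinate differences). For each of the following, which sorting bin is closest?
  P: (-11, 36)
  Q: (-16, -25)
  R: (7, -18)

P at (-11, 36):
  1: max(|9|, |-46|) = 46
  2: max(|40|, |-44|) = 44
  3: max(|-15|, |-2|) = 15
  → nearest: 3 (15)
Q at (-16, -25):
  1: max(|14|, |15|) = 15
  2: max(|45|, |17|) = 45
  3: max(|-10|, |59|) = 59
  → nearest: 1 (15)
R at (7, -18):
  1: max(|-9|, |8|) = 9
  2: max(|22|, |10|) = 22
  3: max(|-33|, |52|) = 52
  → nearest: 1 (9)

P→3; Q→1; R→1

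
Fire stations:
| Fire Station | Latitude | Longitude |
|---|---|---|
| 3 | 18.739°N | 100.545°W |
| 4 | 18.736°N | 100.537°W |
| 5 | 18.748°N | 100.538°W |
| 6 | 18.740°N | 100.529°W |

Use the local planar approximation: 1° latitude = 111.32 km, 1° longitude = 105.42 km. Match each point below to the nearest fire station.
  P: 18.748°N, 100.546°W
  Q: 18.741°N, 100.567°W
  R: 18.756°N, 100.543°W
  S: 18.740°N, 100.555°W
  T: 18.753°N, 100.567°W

P at 18.748°N, 100.546°W:
  3: 1.007411 km
  4: 1.638491 km
  5: 0.843360 km
  6: 2.001215 km
  → nearest: 5 (0.843360 km)
Q at 18.741°N, 100.567°W:
  3: 2.329902 km
  4: 3.211206 km
  5: 3.154927 km
  6: 4.007506 km
  → nearest: 3 (2.329902 km)
R at 18.756°N, 100.543°W:
  3: 1.904149 km
  4: 2.314506 km
  5: 1.034858 km
  6: 2.313139 km
  → nearest: 5 (1.034858 km)
S at 18.740°N, 100.555°W:
  3: 1.060061 km
  4: 1.949104 km
  5: 2.001215 km
  6: 2.740920 km
  → nearest: 3 (1.060061 km)
T at 18.753°N, 100.567°W:
  3: 2.794232 km
  4: 3.685562 km
  5: 3.107435 km
  6: 4.259341 km
  → nearest: 3 (2.794232 km)

P→5; Q→3; R→5; S→3; T→3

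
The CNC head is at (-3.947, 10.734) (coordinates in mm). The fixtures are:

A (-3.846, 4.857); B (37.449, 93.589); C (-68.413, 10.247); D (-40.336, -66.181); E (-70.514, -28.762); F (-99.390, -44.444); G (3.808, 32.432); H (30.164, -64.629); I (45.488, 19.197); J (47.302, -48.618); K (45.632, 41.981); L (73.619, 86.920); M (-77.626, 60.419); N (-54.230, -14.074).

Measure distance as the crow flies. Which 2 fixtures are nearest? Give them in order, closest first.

A, G

Distances from (-3.947, 10.734):
A: √((0.101)² + (-5.877)²) = √(0.01020 + 34.53913) = 5.878 mm
B: √((41.396)² + (82.855)²) = √(1713.62882 + 6864.95103) = 92.621 mm
C: √((-64.466)² + (-0.487)²) = √(4155.86516 + 0.23717) = 64.468 mm
D: √((-36.389)² + (-76.915)²) = √(1324.15932 + 5915.91722) = 85.089 mm
E: √((-66.567)² + (-39.496)²) = √(4431.16549 + 1559.93402) = 77.402 mm
F: √((-95.443)² + (-55.178)²) = √(9109.36625 + 3044.61168) = 110.245 mm
G: √((7.755)² + (21.698)²) = √(60.14003 + 470.80320) = 23.042 mm
H: √((34.111)² + (-75.363)²) = √(1163.56032 + 5679.58177) = 82.723 mm
I: √((49.435)² + (8.463)²) = √(2443.81923 + 71.62237) = 50.154 mm
J: √((51.249)² + (-59.352)²) = √(2626.46000 + 3522.65990) = 78.416 mm
K: √((49.579)² + (31.247)²) = √(2458.07724 + 976.37501) = 58.604 mm
L: √((77.566)² + (76.186)²) = √(6016.48436 + 5804.30660) = 108.723 mm
M: √((-73.679)² + (49.685)²) = √(5428.59504 + 2468.59922) = 88.866 mm
N: √((-50.283)² + (-24.808)²) = √(2528.38009 + 615.43686) = 56.070 mm
Sorted: A (5.878 mm) < G (23.042 mm) < I (50.154 mm) < N (56.070 mm) < …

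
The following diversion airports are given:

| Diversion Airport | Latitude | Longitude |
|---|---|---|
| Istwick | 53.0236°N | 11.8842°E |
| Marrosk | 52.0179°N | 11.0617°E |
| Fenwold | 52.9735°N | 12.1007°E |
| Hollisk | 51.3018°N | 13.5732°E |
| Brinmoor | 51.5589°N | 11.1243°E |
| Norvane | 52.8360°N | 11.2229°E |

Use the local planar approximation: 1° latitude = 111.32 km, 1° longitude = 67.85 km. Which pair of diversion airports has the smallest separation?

Istwick and Fenwold

Pairwise distances:
Istwick–Marrosk: 125.0927 km
Istwick–Fenwold: 15.7126 km
Istwick–Hollisk: 223.3171 km
Istwick–Brinmoor: 171.0081 km
Istwick–Norvane: 49.4911 km
Marrosk–Fenwold: 127.6161 km
Marrosk–Hollisk: 188.1293 km
Marrosk–Brinmoor: 51.2721 km
Marrosk–Norvane: 91.7253 km
Fenwold–Hollisk: 211.2171 km
Fenwold–Brinmoor: 170.8412 km
Fenwold–Norvane: 61.4942 km
Hollisk–Brinmoor: 168.6048 km
Hollisk–Norvane: 233.6627 km
Brinmoor–Norvane: 142.3241 km
Closest pair: Istwick–Fenwold at 15.7126 km.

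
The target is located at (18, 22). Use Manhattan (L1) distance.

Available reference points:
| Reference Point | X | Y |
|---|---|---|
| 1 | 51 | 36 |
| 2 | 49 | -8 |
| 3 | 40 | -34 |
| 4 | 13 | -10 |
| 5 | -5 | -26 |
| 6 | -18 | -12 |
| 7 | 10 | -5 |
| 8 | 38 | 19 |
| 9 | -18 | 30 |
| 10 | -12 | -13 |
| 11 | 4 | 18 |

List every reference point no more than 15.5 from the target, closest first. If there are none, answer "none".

Distances from (18, 22):
1: |33| + |14| = 33 + 14 = 47
2: |31| + |-30| = 31 + 30 = 61
3: |22| + |-56| = 22 + 56 = 78
4: |-5| + |-32| = 5 + 32 = 37
5: |-23| + |-48| = 23 + 48 = 71
6: |-36| + |-34| = 36 + 34 = 70
7: |-8| + |-27| = 8 + 27 = 35
8: |20| + |-3| = 20 + 3 = 23
9: |-36| + |8| = 36 + 8 = 44
10: |-30| + |-35| = 30 + 35 = 65
11: |-14| + |-4| = 14 + 4 = 18
Threshold 15.5: none within range.

none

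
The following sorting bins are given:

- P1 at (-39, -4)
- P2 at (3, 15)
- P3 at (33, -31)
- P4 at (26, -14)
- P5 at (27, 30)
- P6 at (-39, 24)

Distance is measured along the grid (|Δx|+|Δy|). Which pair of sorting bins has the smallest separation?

Pairwise distances:
P1–P2: 61
P1–P3: 99
P1–P4: 75
P1–P5: 100
P1–P6: 28
P2–P3: 76
P2–P4: 52
P2–P5: 39
P2–P6: 51
P3–P4: 24
P3–P5: 67
P3–P6: 127
P4–P5: 45
P4–P6: 103
P5–P6: 72
Closest pair: P3–P4 at 24.

P3 and P4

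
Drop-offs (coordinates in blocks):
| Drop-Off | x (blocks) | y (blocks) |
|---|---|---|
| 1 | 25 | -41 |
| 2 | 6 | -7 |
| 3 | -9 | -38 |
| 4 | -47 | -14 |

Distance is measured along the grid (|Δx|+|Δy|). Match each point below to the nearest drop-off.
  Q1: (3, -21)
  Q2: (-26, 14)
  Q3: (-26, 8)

Q1→2; Q2→4; Q3→4

Q1 at (3, -21):
  1: |22| + |-20| = 22 + 20 = 42 blocks
  2: |3| + |14| = 3 + 14 = 17 blocks
  3: |-12| + |-17| = 12 + 17 = 29 blocks
  4: |-50| + |7| = 50 + 7 = 57 blocks
  → nearest: 2 (17 blocks)
Q2 at (-26, 14):
  1: |51| + |-55| = 51 + 55 = 106 blocks
  2: |32| + |-21| = 32 + 21 = 53 blocks
  3: |17| + |-52| = 17 + 52 = 69 blocks
  4: |-21| + |-28| = 21 + 28 = 49 blocks
  → nearest: 4 (49 blocks)
Q3 at (-26, 8):
  1: |51| + |-49| = 51 + 49 = 100 blocks
  2: |32| + |-15| = 32 + 15 = 47 blocks
  3: |17| + |-46| = 17 + 46 = 63 blocks
  4: |-21| + |-22| = 21 + 22 = 43 blocks
  → nearest: 4 (43 blocks)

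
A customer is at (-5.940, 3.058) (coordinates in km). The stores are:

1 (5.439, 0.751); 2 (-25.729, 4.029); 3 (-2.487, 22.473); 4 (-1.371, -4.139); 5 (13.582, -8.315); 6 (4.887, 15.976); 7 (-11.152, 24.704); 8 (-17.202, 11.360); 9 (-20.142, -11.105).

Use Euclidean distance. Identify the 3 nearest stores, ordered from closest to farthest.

4, 1, 8

Distances from (-5.940, 3.058):
1: 11.611 km
2: 19.813 km
3: 19.720 km
4: 8.525 km
5: 22.593 km
6: 16.855 km
7: 22.265 km
8: 13.991 km
9: 20.057 km
Sorted: 4 (8.525 km) < 1 (11.611 km) < 8 (13.991 km) < 6 (16.855 km) < 3 (19.720 km) < …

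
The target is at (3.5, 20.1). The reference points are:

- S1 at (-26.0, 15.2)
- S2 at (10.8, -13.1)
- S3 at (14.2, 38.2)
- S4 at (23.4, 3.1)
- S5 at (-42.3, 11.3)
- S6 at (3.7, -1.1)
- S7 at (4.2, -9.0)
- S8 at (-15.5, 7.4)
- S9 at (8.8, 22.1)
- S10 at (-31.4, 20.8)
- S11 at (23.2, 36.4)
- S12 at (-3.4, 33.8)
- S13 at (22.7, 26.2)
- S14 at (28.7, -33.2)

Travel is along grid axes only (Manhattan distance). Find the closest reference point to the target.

Distances from (3.5, 20.1):
S1: 34.4
S2: 40.5
S3: 28.8
S4: 36.9
S5: 54.6
S6: 21.4
S7: 29.8
S8: 31.7
S9: 7.3
S10: 35.6
S11: 36.0
S12: 20.6
S13: 25.3
S14: 78.5
Minimum: S9 at 7.3.

S9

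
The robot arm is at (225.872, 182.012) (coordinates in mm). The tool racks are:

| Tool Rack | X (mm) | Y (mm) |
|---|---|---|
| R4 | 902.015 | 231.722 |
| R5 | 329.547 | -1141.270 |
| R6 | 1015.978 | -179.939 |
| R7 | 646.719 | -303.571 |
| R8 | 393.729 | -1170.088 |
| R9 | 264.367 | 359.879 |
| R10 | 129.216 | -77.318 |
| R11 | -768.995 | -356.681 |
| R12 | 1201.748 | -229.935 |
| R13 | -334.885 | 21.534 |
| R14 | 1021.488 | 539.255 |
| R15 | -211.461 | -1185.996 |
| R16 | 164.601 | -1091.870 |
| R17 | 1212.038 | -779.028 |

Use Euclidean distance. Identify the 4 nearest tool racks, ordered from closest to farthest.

R9, R10, R13, R7

Distances from (225.872, 182.012):
R4: 677.968 mm
R5: 1327.337 mm
R6: 869.066 mm
R7: 642.575 mm
R8: 1362.479 mm
R9: 181.985 mm
R10: 276.757 mm
R11: 1131.349 mm
R12: 1059.261 mm
R13: 583.268 mm
R14: 872.140 mm
R15: 1436.212 mm
R16: 1275.355 mm
R17: 1376.997 mm
Sorted: R9 (181.985 mm) < R10 (276.757 mm) < R13 (583.268 mm) < R7 (642.575 mm) < R4 (677.968 mm) < R6 (869.066 mm) < …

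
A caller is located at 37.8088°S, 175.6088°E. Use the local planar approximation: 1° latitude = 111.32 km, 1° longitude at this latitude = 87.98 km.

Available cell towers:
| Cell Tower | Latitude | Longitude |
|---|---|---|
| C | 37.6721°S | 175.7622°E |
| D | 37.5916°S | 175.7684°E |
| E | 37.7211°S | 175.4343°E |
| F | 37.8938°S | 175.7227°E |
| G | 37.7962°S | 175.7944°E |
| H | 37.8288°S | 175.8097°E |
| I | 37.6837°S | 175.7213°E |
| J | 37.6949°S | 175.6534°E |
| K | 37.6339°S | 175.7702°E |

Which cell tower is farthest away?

Distances from 37.8088°S, 175.6088°E:
C: √((0.1367·111.32)² + (0.1534·87.98)²) = √(231.570602 + 182.145579) = 20.3400 km
D: √((0.2172·111.32)² + (0.1596·87.98)²) = √(584.609727 + 197.166755) = 27.9603 km
E: √((0.0877·111.32)² + (-0.1745·87.98)²) = √(95.311561 + 235.699563) = 18.1937 km
F: √((-0.0850·111.32)² + (0.1139·87.98)²) = √(89.533229 + 100.418878) = 13.7823 km
G: √((0.0126·111.32)² + (0.1856·87.98)²) = √(1.967377 + 266.639115) = 16.3892 km
H: √((-0.0200·111.32)² + (0.2009·87.98)²) = √(4.956857 + 312.412059) = 17.8149 km
I: √((0.1251·111.32)² + (0.1125·87.98)²) = √(193.937152 + 97.965455) = 17.0852 km
J: √((0.1139·111.32)² + (0.0446·87.98)²) = √(160.765866 + 15.397054) = 13.2726 km
K: √((0.1749·111.32)² + (0.1614·87.98)²) = √(379.075760 + 201.639205) = 24.0980 km
Maximum: D at 27.9603 km.

D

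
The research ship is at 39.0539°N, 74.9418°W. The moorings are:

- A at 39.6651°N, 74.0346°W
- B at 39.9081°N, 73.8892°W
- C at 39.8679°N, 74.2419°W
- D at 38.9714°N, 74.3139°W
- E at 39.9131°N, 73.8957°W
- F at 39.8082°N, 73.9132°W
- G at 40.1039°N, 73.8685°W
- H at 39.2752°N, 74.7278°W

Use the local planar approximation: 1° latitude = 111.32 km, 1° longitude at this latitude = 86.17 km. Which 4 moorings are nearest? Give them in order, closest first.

H, D, A, C

Distances from 39.0539°N, 74.9418°W:
A: 103.6357 km
B: 131.4115 km
C: 108.8500 km
D: 54.8800 km
E: 131.4300 km
F: 122.0934 km
G: 149.0505 km
H: 30.7723 km
Sorted: H (30.7723 km) < D (54.8800 km) < A (103.6357 km) < C (108.8500 km) < F (122.0934 km) < B (131.4115 km) < …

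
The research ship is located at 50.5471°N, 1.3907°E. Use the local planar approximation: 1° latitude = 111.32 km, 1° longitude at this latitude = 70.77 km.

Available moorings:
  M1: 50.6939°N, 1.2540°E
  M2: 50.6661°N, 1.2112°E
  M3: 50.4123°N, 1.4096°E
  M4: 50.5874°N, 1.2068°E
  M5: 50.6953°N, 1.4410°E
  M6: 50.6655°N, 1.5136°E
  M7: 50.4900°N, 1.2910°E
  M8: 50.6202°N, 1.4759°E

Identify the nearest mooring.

Distances from 50.5471°N, 1.3907°E:
M1: √((0.1468·111.32)² + (-0.1367·70.77)²) = √(267.053643 + 93.591287) = 18.9907 km
M2: √((0.1190·111.32)² + (-0.1795·70.77)²) = √(175.485129 + 161.371671) = 18.3537 km
M3: √((-0.1348·111.32)² + (0.0189·70.77)²) = √(225.178115 + 1.789048) = 15.0654 km
M4: √((0.0403·111.32)² + (-0.1839·70.77)²) = √(20.125955 + 169.379891) = 13.7661 km
M5: √((0.1482·111.32)² + (0.0503·70.77)²) = √(272.171598 + 12.671685) = 16.8773 km
M6: √((0.1184·111.32)² + (0.1229·70.77)²) = √(173.719992 + 75.648820) = 15.7914 km
M7: √((-0.0571·111.32)² + (-0.0997·70.77)²) = √(40.403465 + 49.783876) = 9.4967 km
M8: √((0.0731·111.32)² + (0.0852·70.77)²) = √(66.218776 + 36.356124) = 10.1279 km
Minimum: M7 at 9.4967 km.

M7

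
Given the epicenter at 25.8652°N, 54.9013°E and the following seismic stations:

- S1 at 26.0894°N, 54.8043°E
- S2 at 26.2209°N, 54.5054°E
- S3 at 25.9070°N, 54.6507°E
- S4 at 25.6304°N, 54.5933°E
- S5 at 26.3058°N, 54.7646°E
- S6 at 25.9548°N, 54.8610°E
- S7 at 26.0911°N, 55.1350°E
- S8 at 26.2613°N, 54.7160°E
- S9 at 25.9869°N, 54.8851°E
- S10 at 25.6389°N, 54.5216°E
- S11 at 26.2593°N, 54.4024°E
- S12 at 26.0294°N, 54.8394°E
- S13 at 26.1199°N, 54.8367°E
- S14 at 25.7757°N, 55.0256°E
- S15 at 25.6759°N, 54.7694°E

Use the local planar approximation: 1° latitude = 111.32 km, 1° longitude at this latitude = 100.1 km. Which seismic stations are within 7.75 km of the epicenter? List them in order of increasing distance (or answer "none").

Distances from 25.8652°N, 54.9013°E:
S1: √((0.2242·111.32)² + (-0.0970·100.1)²) = √(622.898969 + 94.278274) = 26.7802 km
S2: √((0.3557·111.32)² + (-0.3959·100.1)²) = √(1567.884713 + 1570.504404) = 56.0213 km
S3: √((0.0418·111.32)² + (-0.2506·100.1)²) = √(21.652047 + 629.260235) = 25.5130 km
S4: √((-0.2348·111.32)² + (-0.3080·100.1)²) = √(683.191698 + 950.538229) = 40.4194 km
S5: √((0.4406·111.32)² + (-0.1367·100.1)²) = √(2405.666281 + 187.242825) = 50.9206 km
S6: √((0.0896·111.32)² + (-0.0403·100.1)²) = √(99.486102 + 16.273398) = 10.7592 km
S7: √((0.2259·111.32)² + (0.2337·100.1)²) = √(632.381064 + 547.249760) = 34.3458 km
S8: √((0.3961·111.32)² + (-0.1853·100.1)²) = √(1944.267784 + 344.047965) = 47.8363 km
S9: √((0.1217·111.32)² + (-0.0162·100.1)²) = √(183.538658 + 2.629651) = 13.6444 km
S10: √((-0.2263·111.32)² + (-0.3797·100.1)²) = √(634.622555 + 1444.605784) = 45.5986 km
S11: √((0.3941·111.32)² + (-0.4989·100.1)²) = √(1924.683242 + 2493.992613) = 66.4731 km
S12: √((0.1642·111.32)² + (-0.0619·100.1)²) = √(334.112482 + 38.392771) = 19.3004 km
S13: √((0.2547·111.32)² + (-0.0646·100.1)²) = √(803.904177 + 41.815105) = 29.0813 km
S14: √((-0.0895·111.32)² + (0.1243·100.1)²) = √(99.264159 + 154.814064) = 15.9398 km
S15: √((-0.1893·111.32)² + (-0.1319·100.1)²) = √(444.066103 + 174.324226) = 24.8675 km
Threshold 7.75 km: none within range.

none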